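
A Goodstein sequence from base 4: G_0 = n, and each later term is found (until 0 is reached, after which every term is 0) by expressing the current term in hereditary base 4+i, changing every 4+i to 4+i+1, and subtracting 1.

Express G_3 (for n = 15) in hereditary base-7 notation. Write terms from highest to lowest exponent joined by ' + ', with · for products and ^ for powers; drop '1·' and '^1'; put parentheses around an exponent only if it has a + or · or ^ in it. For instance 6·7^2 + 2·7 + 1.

3·7

G_0 = 15. HB_4(15) = 3·4 + 3. Bump = 18. G_1 = 17.
G_1 = 17. HB_5(17) = 3·5 + 2. Bump = 20. G_2 = 19.
G_2 = 19. HB_6(19) = 3·6 + 1. Bump = 22. G_3 = 21.
G_3 = 21. HB_7(21) = 3·7. Bump = 24. G_4 = 23.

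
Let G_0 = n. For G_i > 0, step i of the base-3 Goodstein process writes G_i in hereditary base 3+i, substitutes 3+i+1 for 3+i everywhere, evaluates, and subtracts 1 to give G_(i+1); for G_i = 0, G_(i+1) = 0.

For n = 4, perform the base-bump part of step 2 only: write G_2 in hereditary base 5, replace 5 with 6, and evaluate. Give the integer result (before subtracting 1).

G_0 = 4. HB_3(4) = 3 + 1. Bump = 5. G_1 = 4.
G_1 = 4. HB_4(4) = 4. Bump = 5. G_2 = 4.
G_2 = 4. HB_5(4) = 4. Bump = 4. G_3 = 3.

4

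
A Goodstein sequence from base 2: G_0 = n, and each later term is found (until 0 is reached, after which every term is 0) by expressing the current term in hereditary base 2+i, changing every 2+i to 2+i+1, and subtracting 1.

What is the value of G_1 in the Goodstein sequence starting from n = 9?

G_0=9  [base 2] 2^(2 + 1) + 1  →[2↦3]→  3^(3 + 1) + 1 = 82  −1 ⇒ G_1=81
G_1=81  [base 3] 3^(3 + 1)  →[3↦4]→  4^(4 + 1) = 1024  −1 ⇒ G_2=1023

81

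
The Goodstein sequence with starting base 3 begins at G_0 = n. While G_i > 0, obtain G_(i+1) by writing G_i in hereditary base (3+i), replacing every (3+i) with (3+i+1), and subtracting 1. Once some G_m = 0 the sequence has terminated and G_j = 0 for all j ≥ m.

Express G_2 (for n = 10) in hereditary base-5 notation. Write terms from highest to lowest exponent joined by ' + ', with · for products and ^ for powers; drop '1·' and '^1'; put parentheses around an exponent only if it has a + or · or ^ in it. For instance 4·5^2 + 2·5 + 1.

4·5 + 4

step 0: 10 = 3^2 + 1; sub 4 for 3: 4^2 + 1; = 17; G_1 = 17−1 = 16
step 1: 16 = 4^2; sub 5 for 4: 5^2; = 25; G_2 = 25−1 = 24
step 2: 24 = 4·5 + 4; sub 6 for 5: 4·6 + 4; = 28; G_3 = 28−1 = 27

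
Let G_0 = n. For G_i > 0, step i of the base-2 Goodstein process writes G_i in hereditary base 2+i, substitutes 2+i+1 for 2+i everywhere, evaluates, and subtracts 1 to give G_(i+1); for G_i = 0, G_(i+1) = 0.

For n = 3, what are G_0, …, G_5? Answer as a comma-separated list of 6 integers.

base 2: 3 = 2 + 1; at 3: 3 + 1 = 4; next = 3
base 3: 3 = 3; at 4: 4 = 4; next = 3
base 4: 3 = 3; at 5: 3 = 3; next = 2
base 5: 2 = 2; at 6: 2 = 2; next = 1
base 6: 1 = 1; at 7: 1 = 1; next = 0

3, 3, 3, 2, 1, 0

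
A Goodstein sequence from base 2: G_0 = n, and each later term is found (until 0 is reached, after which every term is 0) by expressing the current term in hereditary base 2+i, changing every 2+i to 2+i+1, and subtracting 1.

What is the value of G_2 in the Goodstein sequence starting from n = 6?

257

i=0: 6 = 2^2 + 2 (b=2); 2→3: 3^3 + 3 = 30; 30−1 = 29
i=1: 29 = 3^3 + 2 (b=3); 3→4: 4^4 + 2 = 258; 258−1 = 257
i=2: 257 = 4^4 + 1 (b=4); 4→5: 5^5 + 1 = 3126; 3126−1 = 3125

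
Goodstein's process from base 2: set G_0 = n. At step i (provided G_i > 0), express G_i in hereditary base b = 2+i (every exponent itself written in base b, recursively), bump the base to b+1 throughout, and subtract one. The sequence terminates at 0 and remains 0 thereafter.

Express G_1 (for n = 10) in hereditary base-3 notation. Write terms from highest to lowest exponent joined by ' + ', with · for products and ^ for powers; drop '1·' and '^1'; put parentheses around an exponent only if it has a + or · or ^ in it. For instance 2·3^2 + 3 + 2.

[0] 10 ≡ 2^(2 + 1) + 2 (base 2). Lift 3: 84. −1: 83.
[1] 83 ≡ 3^(3 + 1) + 2 (base 3). Lift 4: 1026. −1: 1025.

3^(3 + 1) + 2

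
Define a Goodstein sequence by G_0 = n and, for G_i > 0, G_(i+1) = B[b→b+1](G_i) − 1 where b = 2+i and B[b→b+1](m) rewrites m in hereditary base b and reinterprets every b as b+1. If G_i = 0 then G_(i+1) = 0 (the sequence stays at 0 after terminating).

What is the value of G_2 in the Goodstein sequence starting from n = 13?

1279

G_0 = 13. HB_2(13) = 2^(2 + 1) + 2^2 + 1. Bump = 109. G_1 = 108.
G_1 = 108. HB_3(108) = 3^(3 + 1) + 3^3. Bump = 1280. G_2 = 1279.
G_2 = 1279. HB_4(1279) = 4^(4 + 1) + 3·4^3 + 3·4^2 + 3·4 + 3. Bump = 16093. G_3 = 16092.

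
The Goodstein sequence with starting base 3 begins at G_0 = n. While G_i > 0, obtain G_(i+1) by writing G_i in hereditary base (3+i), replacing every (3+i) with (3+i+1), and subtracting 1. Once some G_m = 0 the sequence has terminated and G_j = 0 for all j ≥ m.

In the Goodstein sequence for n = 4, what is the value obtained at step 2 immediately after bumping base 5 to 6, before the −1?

(0) 4|_3 = 3 + 1 ↦ 4 + 1|_4 = 5 ⇒ 4
(1) 4|_4 = 4 ↦ 5|_5 = 5 ⇒ 4
(2) 4|_5 = 4 ↦ 4|_6 = 4 ⇒ 3

4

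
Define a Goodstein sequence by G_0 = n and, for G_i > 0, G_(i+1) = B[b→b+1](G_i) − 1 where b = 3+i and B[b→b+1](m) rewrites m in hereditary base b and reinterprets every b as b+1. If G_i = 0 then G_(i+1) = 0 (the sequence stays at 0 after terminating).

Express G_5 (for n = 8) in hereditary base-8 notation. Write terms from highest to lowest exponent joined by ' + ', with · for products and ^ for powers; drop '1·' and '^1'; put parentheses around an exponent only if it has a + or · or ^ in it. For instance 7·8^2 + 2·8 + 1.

base 3: 8 = 2·3 + 2; at 4: 2·4 + 2 = 10; next = 9
base 4: 9 = 2·4 + 1; at 5: 2·5 + 1 = 11; next = 10
base 5: 10 = 2·5; at 6: 2·6 = 12; next = 11
base 6: 11 = 6 + 5; at 7: 7 + 5 = 12; next = 11
base 7: 11 = 7 + 4; at 8: 8 + 4 = 12; next = 11
base 8: 11 = 8 + 3; at 9: 9 + 3 = 12; next = 11

8 + 3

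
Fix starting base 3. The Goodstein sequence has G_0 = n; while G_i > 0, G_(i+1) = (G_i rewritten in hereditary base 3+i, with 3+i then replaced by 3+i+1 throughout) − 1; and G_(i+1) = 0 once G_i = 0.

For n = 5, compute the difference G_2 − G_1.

step 0: 5 = 3 + 2; sub 4 for 3: 4 + 2; = 6; G_1 = 6−1 = 5
step 1: 5 = 4 + 1; sub 5 for 4: 5 + 1; = 6; G_2 = 6−1 = 5

0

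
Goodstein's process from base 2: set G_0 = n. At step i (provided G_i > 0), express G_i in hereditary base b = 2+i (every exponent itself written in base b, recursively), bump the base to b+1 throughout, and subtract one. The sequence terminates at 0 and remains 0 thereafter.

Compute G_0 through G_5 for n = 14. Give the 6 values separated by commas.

i=0: 14 = 2^(2 + 1) + 2^2 + 2 (b=2); 2→3: 3^(3 + 1) + 3^3 + 3 = 111; 111−1 = 110
i=1: 110 = 3^(3 + 1) + 3^3 + 2 (b=3); 3→4: 4^(4 + 1) + 4^4 + 2 = 1282; 1282−1 = 1281
i=2: 1281 = 4^(4 + 1) + 4^4 + 1 (b=4); 4→5: 5^(5 + 1) + 5^5 + 1 = 18751; 18751−1 = 18750
i=3: 18750 = 5^(5 + 1) + 5^5 (b=5); 5→6: 6^(6 + 1) + 6^6 = 326592; 326592−1 = 326591
i=4: 326591 = 6^(6 + 1) + 5·6^5 + 5·6^4 + 5·6^3 + 5·6^2 + 5·6 + 5 (b=6); 6→7: 7^(7 + 1) + 5·7^5 + 5·7^4 + 5·7^3 + 5·7^2 + 5·7 + 5 = 5862841; 5862841−1 = 5862840

14, 110, 1281, 18750, 326591, 5862840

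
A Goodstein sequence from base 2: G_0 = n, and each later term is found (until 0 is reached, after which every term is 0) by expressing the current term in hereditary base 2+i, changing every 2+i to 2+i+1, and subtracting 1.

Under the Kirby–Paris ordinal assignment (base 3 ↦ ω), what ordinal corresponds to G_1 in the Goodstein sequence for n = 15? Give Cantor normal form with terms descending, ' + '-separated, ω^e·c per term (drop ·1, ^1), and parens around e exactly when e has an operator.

ω^(ω + 1) + ω^ω + ω

i=0: 15 = 2^(2 + 1) + 2^2 + 2 + 1 (b=2); 2→3: 3^(3 + 1) + 3^3 + 3 + 1 = 112; 112−1 = 111
i=1: 111 = 3^(3 + 1) + 3^3 + 3 (b=3); 3→4: 4^(4 + 1) + 4^4 + 4 = 1284; 1284−1 = 1283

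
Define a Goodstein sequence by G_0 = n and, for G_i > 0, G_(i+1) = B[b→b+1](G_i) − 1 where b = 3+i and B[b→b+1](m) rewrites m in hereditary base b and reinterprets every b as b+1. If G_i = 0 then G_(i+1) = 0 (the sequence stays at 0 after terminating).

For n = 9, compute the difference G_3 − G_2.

base 3: 9 = 3^2; at 4: 4^2 = 16; next = 15
base 4: 15 = 3·4 + 3; at 5: 3·5 + 3 = 18; next = 17
base 5: 17 = 3·5 + 2; at 6: 3·6 + 2 = 20; next = 19

2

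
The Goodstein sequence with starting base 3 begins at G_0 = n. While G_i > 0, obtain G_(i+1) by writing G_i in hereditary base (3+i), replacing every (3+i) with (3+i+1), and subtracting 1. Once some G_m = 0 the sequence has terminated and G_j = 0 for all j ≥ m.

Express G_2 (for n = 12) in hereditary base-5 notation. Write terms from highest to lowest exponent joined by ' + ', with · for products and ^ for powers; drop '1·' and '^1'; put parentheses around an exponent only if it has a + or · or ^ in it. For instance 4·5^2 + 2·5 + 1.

G_0=12  [base 3] 3^2 + 3  →[3↦4]→  4^2 + 4 = 20  −1 ⇒ G_1=19
G_1=19  [base 4] 4^2 + 3  →[4↦5]→  5^2 + 3 = 28  −1 ⇒ G_2=27

5^2 + 2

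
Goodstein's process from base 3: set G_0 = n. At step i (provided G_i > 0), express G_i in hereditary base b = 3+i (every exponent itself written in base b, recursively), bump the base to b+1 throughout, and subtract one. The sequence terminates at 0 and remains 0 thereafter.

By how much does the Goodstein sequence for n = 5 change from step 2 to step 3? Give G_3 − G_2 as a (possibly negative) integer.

G_0=5  [base 3] 3 + 2  →[3↦4]→  4 + 2 = 6  −1 ⇒ G_1=5
G_1=5  [base 4] 4 + 1  →[4↦5]→  5 + 1 = 6  −1 ⇒ G_2=5
G_2=5  [base 5] 5  →[5↦6]→  6 = 6  −1 ⇒ G_3=5

0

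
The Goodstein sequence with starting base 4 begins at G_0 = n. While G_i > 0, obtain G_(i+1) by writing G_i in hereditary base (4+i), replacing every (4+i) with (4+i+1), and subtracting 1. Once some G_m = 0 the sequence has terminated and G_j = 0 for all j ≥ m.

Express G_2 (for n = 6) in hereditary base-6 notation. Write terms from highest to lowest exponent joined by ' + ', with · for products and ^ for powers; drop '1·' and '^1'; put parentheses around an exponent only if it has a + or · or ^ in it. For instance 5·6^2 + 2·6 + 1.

(0) 6|_4 = 4 + 2 ↦ 5 + 2|_5 = 7 ⇒ 6
(1) 6|_5 = 5 + 1 ↦ 6 + 1|_6 = 7 ⇒ 6

6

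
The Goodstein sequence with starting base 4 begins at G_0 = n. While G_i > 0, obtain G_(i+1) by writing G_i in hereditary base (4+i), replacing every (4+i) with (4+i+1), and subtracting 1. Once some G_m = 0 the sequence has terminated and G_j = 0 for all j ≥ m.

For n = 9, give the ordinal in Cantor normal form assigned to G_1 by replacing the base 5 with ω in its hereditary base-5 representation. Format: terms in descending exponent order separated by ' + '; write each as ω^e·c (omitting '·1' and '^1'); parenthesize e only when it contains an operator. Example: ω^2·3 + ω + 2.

ω·2

i=0: 9 = 2·4 + 1 (b=4); 4→5: 2·5 + 1 = 11; 11−1 = 10
i=1: 10 = 2·5 (b=5); 5→6: 2·6 = 12; 12−1 = 11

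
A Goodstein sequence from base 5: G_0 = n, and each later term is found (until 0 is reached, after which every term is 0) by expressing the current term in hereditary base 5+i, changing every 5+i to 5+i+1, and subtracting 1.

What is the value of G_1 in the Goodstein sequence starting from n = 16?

18

i=0: 16 = 3·5 + 1 (b=5); 5→6: 3·6 + 1 = 19; 19−1 = 18
i=1: 18 = 3·6 (b=6); 6→7: 3·7 = 21; 21−1 = 20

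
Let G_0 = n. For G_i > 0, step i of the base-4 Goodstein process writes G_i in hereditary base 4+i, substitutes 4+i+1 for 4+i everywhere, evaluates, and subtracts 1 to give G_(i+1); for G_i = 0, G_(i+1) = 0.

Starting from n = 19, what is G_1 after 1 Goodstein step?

i=0: 19 = 4^2 + 3 (b=4); 4→5: 5^2 + 3 = 28; 28−1 = 27
i=1: 27 = 5^2 + 2 (b=5); 5→6: 6^2 + 2 = 38; 38−1 = 37

27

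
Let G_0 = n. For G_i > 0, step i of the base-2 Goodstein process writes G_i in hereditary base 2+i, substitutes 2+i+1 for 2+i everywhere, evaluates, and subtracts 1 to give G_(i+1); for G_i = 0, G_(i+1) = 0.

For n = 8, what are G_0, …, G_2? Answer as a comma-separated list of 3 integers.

8 —HB2→ 2^(2 + 1) —bump→ 3^(3 + 1) = 81 —(−1)→ 80
80 —HB3→ 2·3^3 + 2·3^2 + 2·3 + 2 —bump→ 2·4^4 + 2·4^2 + 2·4 + 2 = 554 —(−1)→ 553

8, 80, 553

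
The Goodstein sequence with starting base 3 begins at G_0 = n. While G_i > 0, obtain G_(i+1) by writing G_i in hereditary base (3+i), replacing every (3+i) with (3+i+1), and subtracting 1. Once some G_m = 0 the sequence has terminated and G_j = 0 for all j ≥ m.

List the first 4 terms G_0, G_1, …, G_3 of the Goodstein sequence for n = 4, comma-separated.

4 —HB3→ 3 + 1 —bump→ 4 + 1 = 5 —(−1)→ 4
4 —HB4→ 4 —bump→ 5 = 5 —(−1)→ 4
4 —HB5→ 4 —bump→ 4 = 4 —(−1)→ 3

4, 4, 4, 3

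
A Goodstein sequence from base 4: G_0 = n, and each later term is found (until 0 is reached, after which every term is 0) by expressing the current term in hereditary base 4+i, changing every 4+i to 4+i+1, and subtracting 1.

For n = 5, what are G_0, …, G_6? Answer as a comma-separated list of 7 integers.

[0] 5 ≡ 4 + 1 (base 4). Lift 5: 6. −1: 5.
[1] 5 ≡ 5 (base 5). Lift 6: 6. −1: 5.
[2] 5 ≡ 5 (base 6). Lift 7: 5. −1: 4.
[3] 4 ≡ 4 (base 7). Lift 8: 4. −1: 3.
[4] 3 ≡ 3 (base 8). Lift 9: 3. −1: 2.
[5] 2 ≡ 2 (base 9). Lift 10: 2. −1: 1.

5, 5, 5, 4, 3, 2, 1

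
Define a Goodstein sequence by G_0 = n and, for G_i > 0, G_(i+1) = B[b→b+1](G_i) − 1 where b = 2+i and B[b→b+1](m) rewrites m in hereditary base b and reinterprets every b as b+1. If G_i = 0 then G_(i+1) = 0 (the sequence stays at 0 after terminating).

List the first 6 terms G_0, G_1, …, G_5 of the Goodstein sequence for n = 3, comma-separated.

(0) 3|_2 = 2 + 1 ↦ 3 + 1|_3 = 4 ⇒ 3
(1) 3|_3 = 3 ↦ 4|_4 = 4 ⇒ 3
(2) 3|_4 = 3 ↦ 3|_5 = 3 ⇒ 2
(3) 2|_5 = 2 ↦ 2|_6 = 2 ⇒ 1
(4) 1|_6 = 1 ↦ 1|_7 = 1 ⇒ 0

3, 3, 3, 2, 1, 0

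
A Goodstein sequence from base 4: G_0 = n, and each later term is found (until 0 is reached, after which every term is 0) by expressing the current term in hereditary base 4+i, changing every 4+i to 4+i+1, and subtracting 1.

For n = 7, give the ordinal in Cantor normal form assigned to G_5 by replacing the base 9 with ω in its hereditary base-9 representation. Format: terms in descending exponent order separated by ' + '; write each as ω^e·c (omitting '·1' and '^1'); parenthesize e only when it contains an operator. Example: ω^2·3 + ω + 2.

6

(0) 7|_4 = 4 + 3 ↦ 5 + 3|_5 = 8 ⇒ 7
(1) 7|_5 = 5 + 2 ↦ 6 + 2|_6 = 8 ⇒ 7
(2) 7|_6 = 6 + 1 ↦ 7 + 1|_7 = 8 ⇒ 7
(3) 7|_7 = 7 ↦ 8|_8 = 8 ⇒ 7
(4) 7|_8 = 7 ↦ 7|_9 = 7 ⇒ 6
(5) 6|_9 = 6 ↦ 6|_10 = 6 ⇒ 5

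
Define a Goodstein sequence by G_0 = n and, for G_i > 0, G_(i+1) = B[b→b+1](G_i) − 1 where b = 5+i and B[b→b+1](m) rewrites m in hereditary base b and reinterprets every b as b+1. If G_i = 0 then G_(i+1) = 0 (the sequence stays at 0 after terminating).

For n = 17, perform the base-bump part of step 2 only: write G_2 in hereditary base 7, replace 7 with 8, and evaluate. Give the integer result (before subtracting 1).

24

i=0: 17 = 3·5 + 2 (b=5); 5→6: 3·6 + 2 = 20; 20−1 = 19
i=1: 19 = 3·6 + 1 (b=6); 6→7: 3·7 + 1 = 22; 22−1 = 21
i=2: 21 = 3·7 (b=7); 7→8: 3·8 = 24; 24−1 = 23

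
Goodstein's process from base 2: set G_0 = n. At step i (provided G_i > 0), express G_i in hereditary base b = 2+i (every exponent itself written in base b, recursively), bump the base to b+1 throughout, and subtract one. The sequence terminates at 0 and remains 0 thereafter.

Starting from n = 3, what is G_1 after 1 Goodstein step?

base 2: 3 = 2 + 1; at 3: 3 + 1 = 4; next = 3
base 3: 3 = 3; at 4: 4 = 4; next = 3

3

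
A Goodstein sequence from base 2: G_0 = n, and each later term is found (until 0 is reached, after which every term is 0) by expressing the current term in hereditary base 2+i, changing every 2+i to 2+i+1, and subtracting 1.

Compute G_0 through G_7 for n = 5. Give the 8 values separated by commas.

5, 27, 255, 467, 775, 1197, 1751, 2454

step 0: 5 = 2^2 + 1; sub 3 for 2: 3^3 + 1; = 28; G_1 = 28−1 = 27
step 1: 27 = 3^3; sub 4 for 3: 4^4; = 256; G_2 = 256−1 = 255
step 2: 255 = 3·4^3 + 3·4^2 + 3·4 + 3; sub 5 for 4: 3·5^3 + 3·5^2 + 3·5 + 3; = 468; G_3 = 468−1 = 467
step 3: 467 = 3·5^3 + 3·5^2 + 3·5 + 2; sub 6 for 5: 3·6^3 + 3·6^2 + 3·6 + 2; = 776; G_4 = 776−1 = 775
step 4: 775 = 3·6^3 + 3·6^2 + 3·6 + 1; sub 7 for 6: 3·7^3 + 3·7^2 + 3·7 + 1; = 1198; G_5 = 1198−1 = 1197
step 5: 1197 = 3·7^3 + 3·7^2 + 3·7; sub 8 for 7: 3·8^3 + 3·8^2 + 3·8; = 1752; G_6 = 1752−1 = 1751
step 6: 1751 = 3·8^3 + 3·8^2 + 2·8 + 7; sub 9 for 8: 3·9^3 + 3·9^2 + 2·9 + 7; = 2455; G_7 = 2455−1 = 2454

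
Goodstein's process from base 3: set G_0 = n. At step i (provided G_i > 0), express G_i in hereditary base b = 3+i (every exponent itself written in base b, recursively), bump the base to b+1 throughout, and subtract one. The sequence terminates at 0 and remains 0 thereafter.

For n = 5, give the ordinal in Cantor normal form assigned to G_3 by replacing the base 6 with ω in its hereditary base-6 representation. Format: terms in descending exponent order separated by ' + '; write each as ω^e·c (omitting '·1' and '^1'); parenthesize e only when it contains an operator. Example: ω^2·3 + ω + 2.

base 3: 5 = 3 + 2; at 4: 4 + 2 = 6; next = 5
base 4: 5 = 4 + 1; at 5: 5 + 1 = 6; next = 5
base 5: 5 = 5; at 6: 6 = 6; next = 5
base 6: 5 = 5; at 7: 5 = 5; next = 4

5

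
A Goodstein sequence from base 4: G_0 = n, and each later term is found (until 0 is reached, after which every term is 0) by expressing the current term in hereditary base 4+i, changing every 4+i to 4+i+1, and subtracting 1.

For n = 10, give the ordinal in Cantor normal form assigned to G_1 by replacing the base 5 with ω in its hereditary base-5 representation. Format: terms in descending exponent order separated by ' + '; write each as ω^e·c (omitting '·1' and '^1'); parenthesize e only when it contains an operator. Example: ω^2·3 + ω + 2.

(0) 10|_4 = 2·4 + 2 ↦ 2·5 + 2|_5 = 12 ⇒ 11
(1) 11|_5 = 2·5 + 1 ↦ 2·6 + 1|_6 = 13 ⇒ 12

ω·2 + 1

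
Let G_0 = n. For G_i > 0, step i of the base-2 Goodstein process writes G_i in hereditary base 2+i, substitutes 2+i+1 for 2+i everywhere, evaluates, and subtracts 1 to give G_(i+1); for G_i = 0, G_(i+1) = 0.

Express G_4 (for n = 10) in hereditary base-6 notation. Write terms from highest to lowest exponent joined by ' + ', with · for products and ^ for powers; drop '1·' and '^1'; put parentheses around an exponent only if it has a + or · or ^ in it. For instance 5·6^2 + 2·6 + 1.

base 2: 10 = 2^(2 + 1) + 2; at 3: 3^(3 + 1) + 3 = 84; next = 83
base 3: 83 = 3^(3 + 1) + 2; at 4: 4^(4 + 1) + 2 = 1026; next = 1025
base 4: 1025 = 4^(4 + 1) + 1; at 5: 5^(5 + 1) + 1 = 15626; next = 15625
base 5: 15625 = 5^(5 + 1); at 6: 6^(6 + 1) = 279936; next = 279935

5·6^6 + 5·6^5 + 5·6^4 + 5·6^3 + 5·6^2 + 5·6 + 5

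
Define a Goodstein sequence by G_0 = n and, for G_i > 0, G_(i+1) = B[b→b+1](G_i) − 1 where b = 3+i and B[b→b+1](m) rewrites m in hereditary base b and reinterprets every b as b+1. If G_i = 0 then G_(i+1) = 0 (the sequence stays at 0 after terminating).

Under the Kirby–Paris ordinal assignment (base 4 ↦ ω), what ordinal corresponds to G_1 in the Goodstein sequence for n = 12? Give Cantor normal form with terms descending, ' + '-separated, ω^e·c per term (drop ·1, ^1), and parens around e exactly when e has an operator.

(0) 12|_3 = 3^2 + 3 ↦ 4^2 + 4|_4 = 20 ⇒ 19
(1) 19|_4 = 4^2 + 3 ↦ 5^2 + 3|_5 = 28 ⇒ 27

ω^2 + 3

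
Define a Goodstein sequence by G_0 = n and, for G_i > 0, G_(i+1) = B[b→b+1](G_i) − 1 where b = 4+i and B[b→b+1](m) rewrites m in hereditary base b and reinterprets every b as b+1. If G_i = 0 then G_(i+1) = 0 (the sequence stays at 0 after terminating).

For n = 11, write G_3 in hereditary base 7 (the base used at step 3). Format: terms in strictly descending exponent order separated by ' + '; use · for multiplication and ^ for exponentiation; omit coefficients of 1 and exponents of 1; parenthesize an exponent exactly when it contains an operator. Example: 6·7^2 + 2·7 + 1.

2·7

(0) 11|_4 = 2·4 + 3 ↦ 2·5 + 3|_5 = 13 ⇒ 12
(1) 12|_5 = 2·5 + 2 ↦ 2·6 + 2|_6 = 14 ⇒ 13
(2) 13|_6 = 2·6 + 1 ↦ 2·7 + 1|_7 = 15 ⇒ 14
(3) 14|_7 = 2·7 ↦ 2·8|_8 = 16 ⇒ 15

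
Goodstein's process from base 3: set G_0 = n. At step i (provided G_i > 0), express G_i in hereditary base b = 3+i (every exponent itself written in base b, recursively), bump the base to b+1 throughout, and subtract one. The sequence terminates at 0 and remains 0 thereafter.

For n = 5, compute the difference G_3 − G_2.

0

(0) 5|_3 = 3 + 2 ↦ 4 + 2|_4 = 6 ⇒ 5
(1) 5|_4 = 4 + 1 ↦ 5 + 1|_5 = 6 ⇒ 5
(2) 5|_5 = 5 ↦ 6|_6 = 6 ⇒ 5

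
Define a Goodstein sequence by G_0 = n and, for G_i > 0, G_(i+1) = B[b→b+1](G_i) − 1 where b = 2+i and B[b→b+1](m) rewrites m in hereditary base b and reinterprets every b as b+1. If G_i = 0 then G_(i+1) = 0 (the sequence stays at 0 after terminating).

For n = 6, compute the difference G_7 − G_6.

144904

G_0 = 6. HB_2(6) = 2^2 + 2. Bump = 30. G_1 = 29.
G_1 = 29. HB_3(29) = 3^3 + 2. Bump = 258. G_2 = 257.
G_2 = 257. HB_4(257) = 4^4 + 1. Bump = 3126. G_3 = 3125.
G_3 = 3125. HB_5(3125) = 5^5. Bump = 46656. G_4 = 46655.
G_4 = 46655. HB_6(46655) = 5·6^5 + 5·6^4 + 5·6^3 + 5·6^2 + 5·6 + 5. Bump = 98040. G_5 = 98039.
G_5 = 98039. HB_7(98039) = 5·7^5 + 5·7^4 + 5·7^3 + 5·7^2 + 5·7 + 4. Bump = 187244. G_6 = 187243.
G_6 = 187243. HB_8(187243) = 5·8^5 + 5·8^4 + 5·8^3 + 5·8^2 + 5·8 + 3. Bump = 332148. G_7 = 332147.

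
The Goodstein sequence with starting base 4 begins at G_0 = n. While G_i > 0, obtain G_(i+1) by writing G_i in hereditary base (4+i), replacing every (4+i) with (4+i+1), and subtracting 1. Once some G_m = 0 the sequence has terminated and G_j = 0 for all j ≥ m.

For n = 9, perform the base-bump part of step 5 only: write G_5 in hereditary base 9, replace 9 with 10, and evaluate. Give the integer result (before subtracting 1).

12

(0) 9|_4 = 2·4 + 1 ↦ 2·5 + 1|_5 = 11 ⇒ 10
(1) 10|_5 = 2·5 ↦ 2·6|_6 = 12 ⇒ 11
(2) 11|_6 = 6 + 5 ↦ 7 + 5|_7 = 12 ⇒ 11
(3) 11|_7 = 7 + 4 ↦ 8 + 4|_8 = 12 ⇒ 11
(4) 11|_8 = 8 + 3 ↦ 9 + 3|_9 = 12 ⇒ 11
(5) 11|_9 = 9 + 2 ↦ 10 + 2|_10 = 12 ⇒ 11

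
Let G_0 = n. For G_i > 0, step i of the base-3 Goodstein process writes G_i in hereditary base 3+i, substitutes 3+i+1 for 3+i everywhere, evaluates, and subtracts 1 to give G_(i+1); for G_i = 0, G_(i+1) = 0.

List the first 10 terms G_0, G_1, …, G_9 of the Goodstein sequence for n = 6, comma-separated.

G_0 = 6. HB_3(6) = 2·3. Bump = 8. G_1 = 7.
G_1 = 7. HB_4(7) = 4 + 3. Bump = 8. G_2 = 7.
G_2 = 7. HB_5(7) = 5 + 2. Bump = 8. G_3 = 7.
G_3 = 7. HB_6(7) = 6 + 1. Bump = 8. G_4 = 7.
G_4 = 7. HB_7(7) = 7. Bump = 8. G_5 = 7.
G_5 = 7. HB_8(7) = 7. Bump = 7. G_6 = 6.
G_6 = 6. HB_9(6) = 6. Bump = 6. G_7 = 5.
G_7 = 5. HB_10(5) = 5. Bump = 5. G_8 = 4.
G_8 = 4. HB_11(4) = 4. Bump = 4. G_9 = 3.

6, 7, 7, 7, 7, 7, 6, 5, 4, 3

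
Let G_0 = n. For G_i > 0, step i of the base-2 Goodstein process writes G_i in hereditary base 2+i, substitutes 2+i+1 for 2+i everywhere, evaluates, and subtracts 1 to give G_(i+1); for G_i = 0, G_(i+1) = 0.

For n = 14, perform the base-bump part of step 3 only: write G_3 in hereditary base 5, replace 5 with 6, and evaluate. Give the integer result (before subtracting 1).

step 0: 14 = 2^(2 + 1) + 2^2 + 2; sub 3 for 2: 3^(3 + 1) + 3^3 + 3; = 111; G_1 = 111−1 = 110
step 1: 110 = 3^(3 + 1) + 3^3 + 2; sub 4 for 3: 4^(4 + 1) + 4^4 + 2; = 1282; G_2 = 1282−1 = 1281
step 2: 1281 = 4^(4 + 1) + 4^4 + 1; sub 5 for 4: 5^(5 + 1) + 5^5 + 1; = 18751; G_3 = 18751−1 = 18750
step 3: 18750 = 5^(5 + 1) + 5^5; sub 6 for 5: 6^(6 + 1) + 6^6; = 326592; G_4 = 326592−1 = 326591

326592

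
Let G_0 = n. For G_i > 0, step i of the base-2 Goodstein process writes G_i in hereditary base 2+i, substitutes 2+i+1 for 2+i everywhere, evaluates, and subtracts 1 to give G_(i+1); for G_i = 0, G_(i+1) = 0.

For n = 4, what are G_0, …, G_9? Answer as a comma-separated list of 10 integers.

[0] 4 ≡ 2^2 (base 2). Lift 3: 27. −1: 26.
[1] 26 ≡ 2·3^2 + 2·3 + 2 (base 3). Lift 4: 42. −1: 41.
[2] 41 ≡ 2·4^2 + 2·4 + 1 (base 4). Lift 5: 61. −1: 60.
[3] 60 ≡ 2·5^2 + 2·5 (base 5). Lift 6: 84. −1: 83.
[4] 83 ≡ 2·6^2 + 6 + 5 (base 6). Lift 7: 110. −1: 109.
[5] 109 ≡ 2·7^2 + 7 + 4 (base 7). Lift 8: 140. −1: 139.
[6] 139 ≡ 2·8^2 + 8 + 3 (base 8). Lift 9: 174. −1: 173.
[7] 173 ≡ 2·9^2 + 9 + 2 (base 9). Lift 10: 212. −1: 211.
[8] 211 ≡ 2·10^2 + 10 + 1 (base 10). Lift 11: 254. −1: 253.

4, 26, 41, 60, 83, 109, 139, 173, 211, 253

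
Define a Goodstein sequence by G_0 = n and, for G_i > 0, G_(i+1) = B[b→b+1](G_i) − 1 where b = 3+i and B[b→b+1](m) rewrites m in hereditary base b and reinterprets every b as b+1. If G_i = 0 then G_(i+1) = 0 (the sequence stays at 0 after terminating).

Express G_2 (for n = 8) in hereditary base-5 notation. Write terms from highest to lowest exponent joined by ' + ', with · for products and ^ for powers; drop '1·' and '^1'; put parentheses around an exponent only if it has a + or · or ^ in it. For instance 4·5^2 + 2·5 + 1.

2·5

step 0: 8 = 2·3 + 2; sub 4 for 3: 2·4 + 2; = 10; G_1 = 10−1 = 9
step 1: 9 = 2·4 + 1; sub 5 for 4: 2·5 + 1; = 11; G_2 = 11−1 = 10
step 2: 10 = 2·5; sub 6 for 5: 2·6; = 12; G_3 = 12−1 = 11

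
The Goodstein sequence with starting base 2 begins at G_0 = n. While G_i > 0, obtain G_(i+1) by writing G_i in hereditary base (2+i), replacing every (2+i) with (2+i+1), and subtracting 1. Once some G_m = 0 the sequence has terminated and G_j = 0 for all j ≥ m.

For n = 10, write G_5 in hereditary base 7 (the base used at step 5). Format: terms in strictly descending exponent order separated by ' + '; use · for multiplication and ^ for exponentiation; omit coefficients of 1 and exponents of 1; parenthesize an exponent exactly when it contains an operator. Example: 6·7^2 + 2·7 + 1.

5·7^7 + 5·7^5 + 5·7^4 + 5·7^3 + 5·7^2 + 5·7 + 4

10 —HB2→ 2^(2 + 1) + 2 —bump→ 3^(3 + 1) + 3 = 84 —(−1)→ 83
83 —HB3→ 3^(3 + 1) + 2 —bump→ 4^(4 + 1) + 2 = 1026 —(−1)→ 1025
1025 —HB4→ 4^(4 + 1) + 1 —bump→ 5^(5 + 1) + 1 = 15626 —(−1)→ 15625
15625 —HB5→ 5^(5 + 1) —bump→ 6^(6 + 1) = 279936 —(−1)→ 279935
279935 —HB6→ 5·6^6 + 5·6^5 + 5·6^4 + 5·6^3 + 5·6^2 + 5·6 + 5 —bump→ 5·7^7 + 5·7^5 + 5·7^4 + 5·7^3 + 5·7^2 + 5·7 + 5 = 4215755 —(−1)→ 4215754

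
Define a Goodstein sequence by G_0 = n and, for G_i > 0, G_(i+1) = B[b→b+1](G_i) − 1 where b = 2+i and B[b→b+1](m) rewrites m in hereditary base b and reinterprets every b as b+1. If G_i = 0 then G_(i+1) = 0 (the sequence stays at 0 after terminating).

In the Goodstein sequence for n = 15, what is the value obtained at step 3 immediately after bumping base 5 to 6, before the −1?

326594

15 —HB2→ 2^(2 + 1) + 2^2 + 2 + 1 —bump→ 3^(3 + 1) + 3^3 + 3 + 1 = 112 —(−1)→ 111
111 —HB3→ 3^(3 + 1) + 3^3 + 3 —bump→ 4^(4 + 1) + 4^4 + 4 = 1284 —(−1)→ 1283
1283 —HB4→ 4^(4 + 1) + 4^4 + 3 —bump→ 5^(5 + 1) + 5^5 + 3 = 18753 —(−1)→ 18752
18752 —HB5→ 5^(5 + 1) + 5^5 + 2 —bump→ 6^(6 + 1) + 6^6 + 2 = 326594 —(−1)→ 326593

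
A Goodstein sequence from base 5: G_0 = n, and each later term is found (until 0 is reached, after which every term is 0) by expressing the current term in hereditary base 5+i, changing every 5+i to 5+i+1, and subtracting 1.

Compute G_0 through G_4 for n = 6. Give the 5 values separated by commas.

6, 6, 6, 5, 4

G_0 = 6. HB_5(6) = 5 + 1. Bump = 7. G_1 = 6.
G_1 = 6. HB_6(6) = 6. Bump = 7. G_2 = 6.
G_2 = 6. HB_7(6) = 6. Bump = 6. G_3 = 5.
G_3 = 5. HB_8(5) = 5. Bump = 5. G_4 = 4.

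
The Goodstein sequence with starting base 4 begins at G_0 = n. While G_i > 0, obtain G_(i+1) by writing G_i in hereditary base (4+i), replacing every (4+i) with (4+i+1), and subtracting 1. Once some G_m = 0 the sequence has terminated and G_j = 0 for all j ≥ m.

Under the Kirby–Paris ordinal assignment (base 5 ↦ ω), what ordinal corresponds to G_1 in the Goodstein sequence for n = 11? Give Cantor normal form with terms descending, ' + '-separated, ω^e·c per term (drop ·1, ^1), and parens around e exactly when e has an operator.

11 —HB4→ 2·4 + 3 —bump→ 2·5 + 3 = 13 —(−1)→ 12
12 —HB5→ 2·5 + 2 —bump→ 2·6 + 2 = 14 —(−1)→ 13

ω·2 + 2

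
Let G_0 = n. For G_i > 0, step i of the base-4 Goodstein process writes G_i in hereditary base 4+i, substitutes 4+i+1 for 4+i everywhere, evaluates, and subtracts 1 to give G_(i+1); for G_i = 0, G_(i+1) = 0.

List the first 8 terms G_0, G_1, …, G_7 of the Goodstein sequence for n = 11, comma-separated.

11, 12, 13, 14, 15, 15, 15, 15

[0] 11 ≡ 2·4 + 3 (base 4). Lift 5: 13. −1: 12.
[1] 12 ≡ 2·5 + 2 (base 5). Lift 6: 14. −1: 13.
[2] 13 ≡ 2·6 + 1 (base 6). Lift 7: 15. −1: 14.
[3] 14 ≡ 2·7 (base 7). Lift 8: 16. −1: 15.
[4] 15 ≡ 8 + 7 (base 8). Lift 9: 16. −1: 15.
[5] 15 ≡ 9 + 6 (base 9). Lift 10: 16. −1: 15.
[6] 15 ≡ 10 + 5 (base 10). Lift 11: 16. −1: 15.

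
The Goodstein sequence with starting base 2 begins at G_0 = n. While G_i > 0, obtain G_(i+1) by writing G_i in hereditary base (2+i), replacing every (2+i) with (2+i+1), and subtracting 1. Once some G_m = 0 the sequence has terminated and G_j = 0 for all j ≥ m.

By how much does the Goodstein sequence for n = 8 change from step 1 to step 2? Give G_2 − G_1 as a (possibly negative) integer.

step 0: 8 = 2^(2 + 1); sub 3 for 2: 3^(3 + 1); = 81; G_1 = 81−1 = 80
step 1: 80 = 2·3^3 + 2·3^2 + 2·3 + 2; sub 4 for 3: 2·4^4 + 2·4^2 + 2·4 + 2; = 554; G_2 = 554−1 = 553

473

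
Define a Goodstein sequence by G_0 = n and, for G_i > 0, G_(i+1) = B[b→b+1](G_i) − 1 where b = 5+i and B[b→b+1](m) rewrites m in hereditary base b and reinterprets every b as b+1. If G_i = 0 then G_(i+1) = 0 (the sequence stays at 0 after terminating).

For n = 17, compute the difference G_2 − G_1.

base 5: 17 = 3·5 + 2; at 6: 3·6 + 2 = 20; next = 19
base 6: 19 = 3·6 + 1; at 7: 3·7 + 1 = 22; next = 21

2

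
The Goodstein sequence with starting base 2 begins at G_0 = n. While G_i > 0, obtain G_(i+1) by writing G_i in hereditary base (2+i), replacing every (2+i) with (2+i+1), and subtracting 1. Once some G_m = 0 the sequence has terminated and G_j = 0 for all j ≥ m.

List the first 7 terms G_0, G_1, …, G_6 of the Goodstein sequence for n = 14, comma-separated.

14 —HB2→ 2^(2 + 1) + 2^2 + 2 —bump→ 3^(3 + 1) + 3^3 + 3 = 111 —(−1)→ 110
110 —HB3→ 3^(3 + 1) + 3^3 + 2 —bump→ 4^(4 + 1) + 4^4 + 2 = 1282 —(−1)→ 1281
1281 —HB4→ 4^(4 + 1) + 4^4 + 1 —bump→ 5^(5 + 1) + 5^5 + 1 = 18751 —(−1)→ 18750
18750 —HB5→ 5^(5 + 1) + 5^5 —bump→ 6^(6 + 1) + 6^6 = 326592 —(−1)→ 326591
326591 —HB6→ 6^(6 + 1) + 5·6^5 + 5·6^4 + 5·6^3 + 5·6^2 + 5·6 + 5 —bump→ 7^(7 + 1) + 5·7^5 + 5·7^4 + 5·7^3 + 5·7^2 + 5·7 + 5 = 5862841 —(−1)→ 5862840
5862840 —HB7→ 7^(7 + 1) + 5·7^5 + 5·7^4 + 5·7^3 + 5·7^2 + 5·7 + 4 —bump→ 8^(8 + 1) + 5·8^5 + 5·8^4 + 5·8^3 + 5·8^2 + 5·8 + 4 = 134404972 —(−1)→ 134404971

14, 110, 1281, 18750, 326591, 5862840, 134404971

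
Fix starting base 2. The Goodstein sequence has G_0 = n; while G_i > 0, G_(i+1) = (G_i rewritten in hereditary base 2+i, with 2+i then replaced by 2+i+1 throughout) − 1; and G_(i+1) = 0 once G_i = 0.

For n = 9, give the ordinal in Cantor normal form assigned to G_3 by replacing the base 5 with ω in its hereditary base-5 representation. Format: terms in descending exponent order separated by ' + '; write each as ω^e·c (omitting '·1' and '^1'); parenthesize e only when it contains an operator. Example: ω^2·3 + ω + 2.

9 —HB2→ 2^(2 + 1) + 1 —bump→ 3^(3 + 1) + 1 = 82 —(−1)→ 81
81 —HB3→ 3^(3 + 1) —bump→ 4^(4 + 1) = 1024 —(−1)→ 1023
1023 —HB4→ 3·4^4 + 3·4^3 + 3·4^2 + 3·4 + 3 —bump→ 3·5^5 + 3·5^3 + 3·5^2 + 3·5 + 3 = 9843 —(−1)→ 9842

ω^ω·3 + ω^3·3 + ω^2·3 + ω·3 + 2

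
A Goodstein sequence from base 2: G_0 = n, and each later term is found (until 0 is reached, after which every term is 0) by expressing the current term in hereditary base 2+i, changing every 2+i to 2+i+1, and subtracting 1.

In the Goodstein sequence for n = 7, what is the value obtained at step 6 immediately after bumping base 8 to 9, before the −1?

7 —HB2→ 2^2 + 2 + 1 —bump→ 3^3 + 3 + 1 = 31 —(−1)→ 30
30 —HB3→ 3^3 + 3 —bump→ 4^4 + 4 = 260 —(−1)→ 259
259 —HB4→ 4^4 + 3 —bump→ 5^5 + 3 = 3128 —(−1)→ 3127
3127 —HB5→ 5^5 + 2 —bump→ 6^6 + 2 = 46658 —(−1)→ 46657
46657 —HB6→ 6^6 + 1 —bump→ 7^7 + 1 = 823544 —(−1)→ 823543
823543 —HB7→ 7^7 —bump→ 8^8 = 16777216 —(−1)→ 16777215
16777215 —HB8→ 7·8^7 + 7·8^6 + 7·8^5 + 7·8^4 + 7·8^3 + 7·8^2 + 7·8 + 7 —bump→ 7·9^7 + 7·9^6 + 7·9^5 + 7·9^4 + 7·9^3 + 7·9^2 + 7·9 + 7 = 37665880 —(−1)→ 37665879

37665880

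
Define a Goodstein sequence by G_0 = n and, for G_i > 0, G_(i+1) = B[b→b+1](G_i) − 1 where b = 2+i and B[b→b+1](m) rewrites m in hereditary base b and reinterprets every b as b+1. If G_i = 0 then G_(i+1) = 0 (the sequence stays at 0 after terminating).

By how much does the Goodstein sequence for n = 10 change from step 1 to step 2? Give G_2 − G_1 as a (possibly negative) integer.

942

step 0: 10 = 2^(2 + 1) + 2; sub 3 for 2: 3^(3 + 1) + 3; = 84; G_1 = 84−1 = 83
step 1: 83 = 3^(3 + 1) + 2; sub 4 for 3: 4^(4 + 1) + 2; = 1026; G_2 = 1026−1 = 1025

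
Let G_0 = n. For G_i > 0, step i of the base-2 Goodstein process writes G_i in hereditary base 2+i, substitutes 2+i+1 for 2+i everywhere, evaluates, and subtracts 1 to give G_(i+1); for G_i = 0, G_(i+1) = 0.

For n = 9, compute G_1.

(0) 9|_2 = 2^(2 + 1) + 1 ↦ 3^(3 + 1) + 1|_3 = 82 ⇒ 81
(1) 81|_3 = 3^(3 + 1) ↦ 4^(4 + 1)|_4 = 1024 ⇒ 1023

81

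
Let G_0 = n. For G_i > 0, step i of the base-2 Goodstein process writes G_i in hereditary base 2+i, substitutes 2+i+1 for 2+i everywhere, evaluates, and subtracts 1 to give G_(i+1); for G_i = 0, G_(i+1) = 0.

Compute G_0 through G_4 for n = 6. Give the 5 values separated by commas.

6, 29, 257, 3125, 46655

6 —HB2→ 2^2 + 2 —bump→ 3^3 + 3 = 30 —(−1)→ 29
29 —HB3→ 3^3 + 2 —bump→ 4^4 + 2 = 258 —(−1)→ 257
257 —HB4→ 4^4 + 1 —bump→ 5^5 + 1 = 3126 —(−1)→ 3125
3125 —HB5→ 5^5 —bump→ 6^6 = 46656 —(−1)→ 46655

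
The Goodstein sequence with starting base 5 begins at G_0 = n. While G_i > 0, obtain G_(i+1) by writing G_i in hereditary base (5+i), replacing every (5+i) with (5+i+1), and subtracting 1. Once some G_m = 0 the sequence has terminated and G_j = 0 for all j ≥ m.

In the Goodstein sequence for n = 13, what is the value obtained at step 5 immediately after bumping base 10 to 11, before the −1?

18

step 0: 13 = 2·5 + 3; sub 6 for 5: 2·6 + 3; = 15; G_1 = 15−1 = 14
step 1: 14 = 2·6 + 2; sub 7 for 6: 2·7 + 2; = 16; G_2 = 16−1 = 15
step 2: 15 = 2·7 + 1; sub 8 for 7: 2·8 + 1; = 17; G_3 = 17−1 = 16
step 3: 16 = 2·8; sub 9 for 8: 2·9; = 18; G_4 = 18−1 = 17
step 4: 17 = 9 + 8; sub 10 for 9: 10 + 8; = 18; G_5 = 18−1 = 17
step 5: 17 = 10 + 7; sub 11 for 10: 11 + 7; = 18; G_6 = 18−1 = 17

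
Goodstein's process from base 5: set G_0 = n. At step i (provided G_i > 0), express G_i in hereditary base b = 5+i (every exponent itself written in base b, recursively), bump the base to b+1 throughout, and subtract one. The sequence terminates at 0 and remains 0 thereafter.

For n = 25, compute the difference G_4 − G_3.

G_0=25  [base 5] 5^2  →[5↦6]→  6^2 = 36  −1 ⇒ G_1=35
G_1=35  [base 6] 5·6 + 5  →[6↦7]→  5·7 + 5 = 40  −1 ⇒ G_2=39
G_2=39  [base 7] 5·7 + 4  →[7↦8]→  5·8 + 4 = 44  −1 ⇒ G_3=43
G_3=43  [base 8] 5·8 + 3  →[8↦9]→  5·9 + 3 = 48  −1 ⇒ G_4=47

4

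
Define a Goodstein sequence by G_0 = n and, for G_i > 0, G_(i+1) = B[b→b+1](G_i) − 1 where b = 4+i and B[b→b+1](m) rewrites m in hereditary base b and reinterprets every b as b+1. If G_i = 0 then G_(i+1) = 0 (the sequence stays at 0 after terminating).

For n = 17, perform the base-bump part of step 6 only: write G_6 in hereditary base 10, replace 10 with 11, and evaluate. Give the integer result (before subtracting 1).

56

i=0: 17 = 4^2 + 1 (b=4); 4→5: 5^2 + 1 = 26; 26−1 = 25
i=1: 25 = 5^2 (b=5); 5→6: 6^2 = 36; 36−1 = 35
i=2: 35 = 5·6 + 5 (b=6); 6→7: 5·7 + 5 = 40; 40−1 = 39
i=3: 39 = 5·7 + 4 (b=7); 7→8: 5·8 + 4 = 44; 44−1 = 43
i=4: 43 = 5·8 + 3 (b=8); 8→9: 5·9 + 3 = 48; 48−1 = 47
i=5: 47 = 5·9 + 2 (b=9); 9→10: 5·10 + 2 = 52; 52−1 = 51
i=6: 51 = 5·10 + 1 (b=10); 10→11: 5·11 + 1 = 56; 56−1 = 55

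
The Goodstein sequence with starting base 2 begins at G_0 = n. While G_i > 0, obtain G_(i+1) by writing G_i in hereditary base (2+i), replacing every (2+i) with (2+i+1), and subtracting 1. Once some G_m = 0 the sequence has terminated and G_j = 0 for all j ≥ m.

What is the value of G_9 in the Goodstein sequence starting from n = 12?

3138428376974

base 2: 12 = 2^(2 + 1) + 2^2; at 3: 3^(3 + 1) + 3^3 = 108; next = 107
base 3: 107 = 3^(3 + 1) + 2·3^2 + 2·3 + 2; at 4: 4^(4 + 1) + 2·4^2 + 2·4 + 2 = 1066; next = 1065
base 4: 1065 = 4^(4 + 1) + 2·4^2 + 2·4 + 1; at 5: 5^(5 + 1) + 2·5^2 + 2·5 + 1 = 15686; next = 15685
base 5: 15685 = 5^(5 + 1) + 2·5^2 + 2·5; at 6: 6^(6 + 1) + 2·6^2 + 2·6 = 280020; next = 280019
base 6: 280019 = 6^(6 + 1) + 2·6^2 + 6 + 5; at 7: 7^(7 + 1) + 2·7^2 + 7 + 5 = 5764911; next = 5764910
base 7: 5764910 = 7^(7 + 1) + 2·7^2 + 7 + 4; at 8: 8^(8 + 1) + 2·8^2 + 8 + 4 = 134217868; next = 134217867
base 8: 134217867 = 8^(8 + 1) + 2·8^2 + 8 + 3; at 9: 9^(9 + 1) + 2·9^2 + 9 + 3 = 3486784575; next = 3486784574
base 9: 3486784574 = 9^(9 + 1) + 2·9^2 + 9 + 2; at 10: 10^(10 + 1) + 2·10^2 + 10 + 2 = 100000000212; next = 100000000211
base 10: 100000000211 = 10^(10 + 1) + 2·10^2 + 10 + 1; at 11: 11^(11 + 1) + 2·11^2 + 11 + 1 = 3138428376975; next = 3138428376974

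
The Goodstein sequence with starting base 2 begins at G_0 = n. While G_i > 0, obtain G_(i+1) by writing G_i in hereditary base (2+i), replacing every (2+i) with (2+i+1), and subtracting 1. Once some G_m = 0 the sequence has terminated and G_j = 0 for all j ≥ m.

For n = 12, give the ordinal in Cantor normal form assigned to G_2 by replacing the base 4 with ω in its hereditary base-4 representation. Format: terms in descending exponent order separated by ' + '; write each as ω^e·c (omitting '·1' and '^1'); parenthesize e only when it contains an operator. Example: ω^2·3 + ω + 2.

ω^(ω + 1) + ω^2·2 + ω·2 + 1

(0) 12|_2 = 2^(2 + 1) + 2^2 ↦ 3^(3 + 1) + 3^3|_3 = 108 ⇒ 107
(1) 107|_3 = 3^(3 + 1) + 2·3^2 + 2·3 + 2 ↦ 4^(4 + 1) + 2·4^2 + 2·4 + 2|_4 = 1066 ⇒ 1065
(2) 1065|_4 = 4^(4 + 1) + 2·4^2 + 2·4 + 1 ↦ 5^(5 + 1) + 2·5^2 + 2·5 + 1|_5 = 15686 ⇒ 15685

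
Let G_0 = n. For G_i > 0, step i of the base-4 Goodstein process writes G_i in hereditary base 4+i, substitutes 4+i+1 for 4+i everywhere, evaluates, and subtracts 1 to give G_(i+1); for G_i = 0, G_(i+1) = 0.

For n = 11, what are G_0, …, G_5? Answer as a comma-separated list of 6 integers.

11, 12, 13, 14, 15, 15

G_0 = 11. HB_4(11) = 2·4 + 3. Bump = 13. G_1 = 12.
G_1 = 12. HB_5(12) = 2·5 + 2. Bump = 14. G_2 = 13.
G_2 = 13. HB_6(13) = 2·6 + 1. Bump = 15. G_3 = 14.
G_3 = 14. HB_7(14) = 2·7. Bump = 16. G_4 = 15.
G_4 = 15. HB_8(15) = 8 + 7. Bump = 16. G_5 = 15.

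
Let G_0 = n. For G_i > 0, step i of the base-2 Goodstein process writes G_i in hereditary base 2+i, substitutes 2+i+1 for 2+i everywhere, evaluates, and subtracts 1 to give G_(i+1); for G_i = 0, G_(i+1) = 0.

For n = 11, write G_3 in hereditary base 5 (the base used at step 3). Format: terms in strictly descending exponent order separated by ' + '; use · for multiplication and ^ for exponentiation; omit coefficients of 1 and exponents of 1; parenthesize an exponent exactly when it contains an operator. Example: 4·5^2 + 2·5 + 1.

G_0 = 11. HB_2(11) = 2^(2 + 1) + 2 + 1. Bump = 85. G_1 = 84.
G_1 = 84. HB_3(84) = 3^(3 + 1) + 3. Bump = 1028. G_2 = 1027.
G_2 = 1027. HB_4(1027) = 4^(4 + 1) + 3. Bump = 15628. G_3 = 15627.
G_3 = 15627. HB_5(15627) = 5^(5 + 1) + 2. Bump = 279938. G_4 = 279937.

5^(5 + 1) + 2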